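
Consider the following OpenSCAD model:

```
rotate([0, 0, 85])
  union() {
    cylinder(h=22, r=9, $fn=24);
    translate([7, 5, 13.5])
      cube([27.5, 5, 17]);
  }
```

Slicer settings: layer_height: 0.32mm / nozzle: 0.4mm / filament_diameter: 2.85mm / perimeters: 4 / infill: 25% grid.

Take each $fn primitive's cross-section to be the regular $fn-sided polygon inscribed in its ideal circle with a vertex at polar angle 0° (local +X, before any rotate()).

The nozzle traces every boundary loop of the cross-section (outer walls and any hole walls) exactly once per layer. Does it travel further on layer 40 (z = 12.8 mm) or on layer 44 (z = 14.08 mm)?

layer 44 (z = 14.08 mm)

Layer 40 (z = 12.8): the cylinder: section is a regular 24-gon, circumradius r=9 (perimeter = 2·24·9.000·sin(180°/24) = 56.39 mm); the cube at (7, 5) is absent (z outside [13.5, 30.5]); Merging all regions: only the r=9 cylinder is present, so the union is just that shape — boundary = 56.39 mm; (rotated 85° about Z; rotation is an isometry so areas/perimeters/island counts are preserved). So its perimeter = 56.39 mm. Layer 44 (z = 14.08): the r=9 cylinder contributes a regular 24-gon of circumradius 9 (perimeter = 2·24·9.000·sin(180°/24) = 56.39 mm); the cube at (7, 5) (footprint 27.5×5) is included at this height (perimeter 65.00 mm); Taking the union: the regions partially overlap (shared area 0.11 mm²), so the edge portions inside another operand are dropped and the merged outline is re-measured after clipping — boundary = 119.77 mm; (rotated 85° about Z; rotation is an isometry so areas/perimeters/island counts are preserved). So its perimeter = 119.77 mm. Layer 44 is larger (119.77 vs 56.39 mm).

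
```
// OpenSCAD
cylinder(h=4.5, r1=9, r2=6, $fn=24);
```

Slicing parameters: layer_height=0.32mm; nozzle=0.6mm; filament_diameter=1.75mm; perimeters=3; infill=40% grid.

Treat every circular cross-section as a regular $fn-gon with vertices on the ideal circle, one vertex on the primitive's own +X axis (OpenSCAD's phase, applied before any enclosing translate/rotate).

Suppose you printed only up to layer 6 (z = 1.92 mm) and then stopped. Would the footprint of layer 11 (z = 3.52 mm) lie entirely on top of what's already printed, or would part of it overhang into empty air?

Compare the two slices. At z = 1.92: the cone: at t=0.427 of its height the radius interpolates to r₁+(r₂−r₁)t = 7.720, giving a regular 24-gon of that circumradius (area = (24/2)·7.720²·sin(360°/24) = 185.10 mm²). At z = 3.52: the cone (r1=9→r2=6) has section circumradius 6.653 here — a regular 24-gon (area = (24/2)·6.653²·sin(360°/24) = 137.49 mm²). Checking containment: the cross-section at z = 3.52 is a subset of the cross-section at z = 1.92.

entirely on top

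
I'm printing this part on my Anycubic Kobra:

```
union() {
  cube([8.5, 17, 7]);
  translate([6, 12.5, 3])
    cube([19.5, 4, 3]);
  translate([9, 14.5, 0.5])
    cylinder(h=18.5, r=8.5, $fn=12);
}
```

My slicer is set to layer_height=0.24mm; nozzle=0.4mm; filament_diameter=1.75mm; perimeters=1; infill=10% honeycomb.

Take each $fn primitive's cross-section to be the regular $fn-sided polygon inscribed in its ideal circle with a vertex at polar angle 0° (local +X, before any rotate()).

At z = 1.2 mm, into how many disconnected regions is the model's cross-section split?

At z = 1.2 mm: the cube (footprint 8.5×17) is included at this height; the cube at (6, 12.5) does not reach this height (z outside [3, 6]); the r=8.5 cylinder at (9, 14.5) contributes a regular 12-gon of circumradius 8.5; Combining (union): the regions partially overlap (shared area 69.13 mm²), so overlapping operands fuse into one piece — 1 connected region. The result has 1 disconnected region.

1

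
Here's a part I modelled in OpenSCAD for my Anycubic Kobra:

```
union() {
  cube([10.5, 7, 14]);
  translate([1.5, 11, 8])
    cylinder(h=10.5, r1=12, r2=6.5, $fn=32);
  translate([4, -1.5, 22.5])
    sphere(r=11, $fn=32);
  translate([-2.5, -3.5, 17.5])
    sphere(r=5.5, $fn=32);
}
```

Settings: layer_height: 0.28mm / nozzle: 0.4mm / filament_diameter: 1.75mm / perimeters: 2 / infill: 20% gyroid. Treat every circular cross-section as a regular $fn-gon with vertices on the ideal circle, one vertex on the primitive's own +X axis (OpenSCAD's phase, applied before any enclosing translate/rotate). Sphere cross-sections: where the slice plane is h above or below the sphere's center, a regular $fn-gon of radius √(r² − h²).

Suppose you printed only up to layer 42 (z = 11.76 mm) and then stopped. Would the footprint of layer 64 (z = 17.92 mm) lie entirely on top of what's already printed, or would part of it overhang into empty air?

part overhangs

Compare the two slices. At z = 11.76: the cube is present — its section is the full 10.5×7 rectangle (area 73.50 mm²); the cone at (1.5, 11): at t=0.358 of its height the radius interpolates to r₁+(r₂−r₁)t = 10.030, giving a regular 32-gon of that circumradius (area = (32/2)·10.030²·sin(360°/32) = 314.05 mm²); the r=11 sphere at (4, -1.5) contributes a regular 32-gon of circumradius √(11²−10.74²) = 2.377 (area = (32/2)·2.377²·sin(360°/32) = 17.64 mm²); the sphere at (-2.5, -3.5) does not reach this height (|z−center|=5.740 > r=5.5); Merging all regions: the regions partially overlap — summed areas 405.19 mm² minus the doubly-counted overlap 50.73 mm² gives 354.46 mm² — area = 354.46 mm². At z = 17.92: the cube is absent (z outside [0, 14]); the cone at (1.5, 11): at t=0.945 of its height the radius interpolates to r₁+(r₂−r₁)t = 6.804, giving a regular 32-gon of that circumradius (area = (32/2)·6.804²·sin(360°/32) = 144.50 mm²); the r=11 sphere at (4, -1.5) contributes a regular 32-gon of circumradius √(11²−4.58²) = 10.001 (area = (32/2)·10.001²·sin(360°/32) = 312.22 mm²); the r=5.5 sphere at (-2.5, -3.5) contributes a regular 32-gon of circumradius √(5.5²−0.42²) = 5.484 (area = (32/2)·5.484²·sin(360°/32) = 93.87 mm²); Merging all regions: the regions partially overlap — summed areas 550.59 mm² minus the doubly-counted overlap 104.60 mm² gives 445.99 mm² — area = 445.99 mm². Checking containment: at z = 17.92 the cross-section extends beyond the z = 11.76 cross-section by about 213.02 mm².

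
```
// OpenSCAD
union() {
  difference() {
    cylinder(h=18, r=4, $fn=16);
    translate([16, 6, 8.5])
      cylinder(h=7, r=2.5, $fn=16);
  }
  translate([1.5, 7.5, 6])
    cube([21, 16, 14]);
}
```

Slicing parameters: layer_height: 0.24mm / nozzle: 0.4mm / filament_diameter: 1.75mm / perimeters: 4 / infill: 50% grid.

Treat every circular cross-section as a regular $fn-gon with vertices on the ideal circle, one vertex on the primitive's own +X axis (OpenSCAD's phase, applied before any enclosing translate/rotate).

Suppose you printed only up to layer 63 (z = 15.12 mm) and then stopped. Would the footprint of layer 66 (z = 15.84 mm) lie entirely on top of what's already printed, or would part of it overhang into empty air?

entirely on top

Compare the two slices. At z = 15.12: the cylinder: section is a regular 16-gon, circumradius r=4 (area = (16/2)·4.000²·sin(360°/16) = 48.98 mm²); the r=2.5 cylinder at (16, 6) gives a regular 16-gon of circumradius 2.5 (constant along its height) (area = (16/2)·2.500²·sin(360°/16) = 19.13 mm²); After the difference (first − rest): starting from the r=4 cylinder (48.98 mm²), the r=2.5 cylinder at (16, 6) misses the remaining region (no effect) — area = 48.98 mm²; the cube at (1.5, 7.5) (footprint 21×16) is included at this height (area 336.00 mm²); Combining (union): the 2 present regions are separate (no shared area or edge), so areas and boundary lengths simply add and each stays a separate island — area = 384.98 mm². At z = 15.84: the r=4 cylinder gives a regular 16-gon of circumradius 4 (constant along its height) (area = (16/2)·4.000²·sin(360°/16) = 48.98 mm²); the cylinder at (16, 6) does not reach this height (z outside [8.5, 15.5]); Taking the first minus the rest: none of the subtracted shapes is present at this height, so the r=4 cylinder is unchanged — area = 48.98 mm²; the 21×16 cube at (1.5, 7.5) contributes its full rectangle (area 336.00 mm²); Combining (union): the 2 present regions are separate (no shared area or edge), so areas and boundary lengths simply add and each stays a separate island — area = 384.98 mm². Checking containment: the cross-section at z = 15.84 is a subset of the cross-section at z = 15.12.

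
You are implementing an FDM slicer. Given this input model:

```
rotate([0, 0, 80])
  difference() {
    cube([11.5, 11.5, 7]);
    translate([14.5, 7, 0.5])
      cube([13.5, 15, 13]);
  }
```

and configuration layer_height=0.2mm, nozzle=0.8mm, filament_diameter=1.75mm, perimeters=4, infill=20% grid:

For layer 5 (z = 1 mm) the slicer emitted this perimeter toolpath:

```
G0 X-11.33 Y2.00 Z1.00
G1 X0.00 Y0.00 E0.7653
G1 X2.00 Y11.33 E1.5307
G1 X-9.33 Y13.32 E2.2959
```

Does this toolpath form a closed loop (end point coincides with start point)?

Start point (G0): (-11.33, 2.00). End point (last G1): the path does not return to the start — open.

no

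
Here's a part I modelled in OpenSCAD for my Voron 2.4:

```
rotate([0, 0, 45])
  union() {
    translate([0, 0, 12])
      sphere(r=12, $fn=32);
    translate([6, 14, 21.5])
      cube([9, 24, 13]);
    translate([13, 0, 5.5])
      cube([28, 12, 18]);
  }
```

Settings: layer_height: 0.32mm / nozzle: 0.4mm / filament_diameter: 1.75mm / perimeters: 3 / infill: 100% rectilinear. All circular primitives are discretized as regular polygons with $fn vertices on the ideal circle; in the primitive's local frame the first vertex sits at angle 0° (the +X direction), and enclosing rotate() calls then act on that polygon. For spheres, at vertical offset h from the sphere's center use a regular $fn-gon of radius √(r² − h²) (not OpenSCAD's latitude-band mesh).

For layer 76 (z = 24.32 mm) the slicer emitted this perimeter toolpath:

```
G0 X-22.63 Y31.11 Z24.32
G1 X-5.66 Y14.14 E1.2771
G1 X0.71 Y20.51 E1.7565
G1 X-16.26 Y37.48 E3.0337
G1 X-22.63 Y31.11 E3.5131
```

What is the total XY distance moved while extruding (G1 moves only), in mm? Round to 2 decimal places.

66.02 mm

Sum the Euclidean lengths of each G1 segment: total = 66.02 mm.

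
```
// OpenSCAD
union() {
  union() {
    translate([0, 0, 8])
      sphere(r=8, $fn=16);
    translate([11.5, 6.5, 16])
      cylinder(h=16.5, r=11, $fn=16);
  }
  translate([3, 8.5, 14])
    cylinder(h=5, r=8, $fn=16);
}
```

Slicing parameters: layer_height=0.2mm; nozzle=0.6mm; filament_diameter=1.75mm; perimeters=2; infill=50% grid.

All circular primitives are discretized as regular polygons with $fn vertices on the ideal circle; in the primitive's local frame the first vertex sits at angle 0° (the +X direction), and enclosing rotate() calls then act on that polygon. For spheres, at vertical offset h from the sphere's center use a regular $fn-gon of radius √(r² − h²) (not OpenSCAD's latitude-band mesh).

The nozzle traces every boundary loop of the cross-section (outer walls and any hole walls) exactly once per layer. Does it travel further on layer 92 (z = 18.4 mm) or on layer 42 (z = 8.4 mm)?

Layer 92 (z = 18.4): the sphere is not intersected at this z (|z−center|=10.400 > r=8); the r=11 cylinder at (11.5, 6.5) gives a regular 16-gon of circumradius 11 (constant along its height) (perimeter = 2·16·11.000·sin(180°/16) = 68.67 mm); Merging all regions: only the r=11 cylinder at (11.5, 6.5) is present, so the union is just that shape — boundary = 68.67 mm; the r=8 cylinder at (3, 8.5) gives a regular 16-gon of circumradius 8 (constant along its height) (perimeter = 2·16·8.000·sin(180°/16) = 49.94 mm); Merging all regions: the regions partially overlap (shared area 115.01 mm²), so the edge portions inside another operand are dropped and the merged outline is re-measured after clipping — boundary = 78.50 mm. So its perimeter = 78.50 mm. Layer 42 (z = 8.4): the r=8 sphere slices to a regular 16-gon of circumradius 7.990 (√(r²−h²) with h=0.4 from center) (perimeter = 2·16·7.990·sin(180°/16) = 49.88 mm); the cylinder at (11.5, 6.5) does not reach this height (z outside [16, 32.5]); Merging all regions: only the r=8 sphere is present, so the union is just that shape — boundary = 49.88 mm; the cylinder at (3, 8.5) does not reach this height (z outside [14, 19]); Taking the union: only the result so far is present, so the union is just that shape — boundary = 49.88 mm. So its perimeter = 49.88 mm. Layer 92 is larger (78.50 vs 49.88 mm).

layer 92 (z = 18.4 mm)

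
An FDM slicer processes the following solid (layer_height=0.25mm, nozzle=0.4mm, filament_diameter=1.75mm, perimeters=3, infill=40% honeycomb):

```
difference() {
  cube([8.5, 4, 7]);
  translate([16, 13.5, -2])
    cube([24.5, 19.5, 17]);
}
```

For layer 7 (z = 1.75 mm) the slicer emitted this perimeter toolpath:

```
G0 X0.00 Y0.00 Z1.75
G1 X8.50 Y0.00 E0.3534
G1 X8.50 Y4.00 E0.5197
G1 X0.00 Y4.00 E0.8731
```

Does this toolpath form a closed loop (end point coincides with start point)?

no

Start point (G0): (0.00, 0.00). End point (last G1): the path does not return to the start — open.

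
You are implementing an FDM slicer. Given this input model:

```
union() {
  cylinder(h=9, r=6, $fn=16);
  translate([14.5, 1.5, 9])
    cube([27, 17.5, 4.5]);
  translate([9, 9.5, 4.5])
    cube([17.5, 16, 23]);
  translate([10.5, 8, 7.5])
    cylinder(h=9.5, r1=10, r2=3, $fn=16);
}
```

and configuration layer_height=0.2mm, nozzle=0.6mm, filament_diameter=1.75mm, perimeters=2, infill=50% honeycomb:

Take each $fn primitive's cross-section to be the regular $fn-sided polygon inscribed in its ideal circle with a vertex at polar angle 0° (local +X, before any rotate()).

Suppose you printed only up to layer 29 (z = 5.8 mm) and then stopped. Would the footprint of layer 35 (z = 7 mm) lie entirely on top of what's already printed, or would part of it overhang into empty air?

entirely on top

Compare the two slices. At z = 5.8: the r=6 cylinder contributes a regular 16-gon of circumradius 6 (area = (16/2)·6.000²·sin(360°/16) = 110.21 mm²); the cube at (14.5, 1.5) is absent (z outside [9, 13.5]); the 17.5×16 cube at (9, 9.5) contributes its full rectangle (area 280.00 mm²); the cone at (10.5, 8) is not intersected at this z (z outside [7.5, 17]); Combining (union): the 2 present regions are separate (no shared area or edge), so areas and boundary lengths simply add and each stays a separate island — area = 390.21 mm². At z = 7: the cylinder: section is a regular 16-gon, circumradius r=6 (area = (16/2)·6.000²·sin(360°/16) = 110.21 mm²); the cube at (14.5, 1.5) is absent (z outside [9, 13.5]); the 17.5×16 cube at (9, 9.5) contributes its full rectangle (area 280.00 mm²); the cone at (10.5, 8) is not intersected at this z (z outside [7.5, 17]); Merging all regions: the 2 present regions are separate (no shared area or edge), so areas and boundary lengths simply add and each stays a separate island — area = 390.21 mm². Checking containment: the cross-section at z = 7 is a subset of the cross-section at z = 5.8.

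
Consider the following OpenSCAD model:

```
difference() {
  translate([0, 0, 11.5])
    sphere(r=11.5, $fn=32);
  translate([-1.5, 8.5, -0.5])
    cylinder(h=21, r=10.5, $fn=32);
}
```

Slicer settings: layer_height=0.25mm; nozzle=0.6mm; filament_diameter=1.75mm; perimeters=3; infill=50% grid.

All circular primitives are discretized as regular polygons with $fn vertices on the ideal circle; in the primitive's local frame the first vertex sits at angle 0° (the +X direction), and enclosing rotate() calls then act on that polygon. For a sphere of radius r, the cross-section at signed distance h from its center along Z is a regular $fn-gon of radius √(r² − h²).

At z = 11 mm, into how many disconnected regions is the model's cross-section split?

1

At z = 11 mm: the r=11.5 sphere contributes a regular 32-gon of circumradius √(11.5²−0.5²) = 11.489; the r=10.5 cylinder at (-1.5, 8.5) gives a regular 32-gon of circumradius 10.5 (constant along its height); Taking the first minus the rest: starting from the r=11.5 sphere, the r=10.5 cylinder at (-1.5, 8.5) partially overlaps it — only the 192.58 mm² overlap (of its 344.14 mm²) is removed, clipping the outline — 1 connected region. The result has 1 disconnected region.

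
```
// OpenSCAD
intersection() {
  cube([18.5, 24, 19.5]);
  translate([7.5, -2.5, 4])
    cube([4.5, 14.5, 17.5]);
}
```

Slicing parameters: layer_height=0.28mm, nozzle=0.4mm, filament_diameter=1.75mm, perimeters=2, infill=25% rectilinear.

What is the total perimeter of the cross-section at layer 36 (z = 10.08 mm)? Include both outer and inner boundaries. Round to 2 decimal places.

At z = 10.08 mm: the 18.5×24 cube contributes its full rectangle (perimeter 85.00 mm); the cube at (7.5, -2.5) (footprint 4.5×14.5) is included at this height (perimeter 38.00 mm); Keeping only the common overlap: the 4.5×14.5 cube at (7.5, -2.5) partially overlaps the 18.5×24 cube; clipping to the common part keeps 54.00 mm² — boundary = 33.00 mm. Overall, the cross-section is a single solid region. Total boundary length (outer) = 33.00 mm.

33.00 mm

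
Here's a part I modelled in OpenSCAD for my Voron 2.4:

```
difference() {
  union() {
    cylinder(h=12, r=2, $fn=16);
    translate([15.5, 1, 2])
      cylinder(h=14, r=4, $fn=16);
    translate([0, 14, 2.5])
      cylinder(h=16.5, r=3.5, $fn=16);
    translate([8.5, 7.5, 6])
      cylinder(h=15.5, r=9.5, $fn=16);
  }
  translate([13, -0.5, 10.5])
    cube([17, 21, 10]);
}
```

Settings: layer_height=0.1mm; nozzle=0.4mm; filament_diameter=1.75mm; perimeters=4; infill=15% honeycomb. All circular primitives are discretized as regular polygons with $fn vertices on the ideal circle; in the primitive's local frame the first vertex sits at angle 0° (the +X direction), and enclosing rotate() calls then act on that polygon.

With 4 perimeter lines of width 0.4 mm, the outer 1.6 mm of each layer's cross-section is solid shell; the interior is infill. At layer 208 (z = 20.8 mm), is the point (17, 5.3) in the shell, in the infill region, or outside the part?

At z = 20.8 mm: the cylinder is absent (z outside [0, 12]); the cylinder at (15.5, 1) is not intersected at this z (z outside [2, 16]); the cylinder at (0, 14) is not intersected at this z (z outside [2.5, 19]); the r=9.5 cylinder at (8.5, 7.5) contributes a regular 16-gon of circumradius 9.5; Merging all regions: only the r=9.5 cylinder at (8.5, 7.5) is present, so the union is just that shape — 1 connected region; the cube at (13, -0.5) is absent (z outside [10.5, 20.5]); Taking the first minus the rest: none of the subtracted shapes is present at this height, so that combined region is unchanged — 1 connected region. Overall, the cross-section is a single solid region. The nearest boundary edge runs (17.28, 3.86)→(18.00, 7.50); distance from the point to it = 0.55 mm. The point is inside the cross-section, 0.55 mm from the nearest boundary — within the 1.6 mm shell band (4 × 0.4).

shell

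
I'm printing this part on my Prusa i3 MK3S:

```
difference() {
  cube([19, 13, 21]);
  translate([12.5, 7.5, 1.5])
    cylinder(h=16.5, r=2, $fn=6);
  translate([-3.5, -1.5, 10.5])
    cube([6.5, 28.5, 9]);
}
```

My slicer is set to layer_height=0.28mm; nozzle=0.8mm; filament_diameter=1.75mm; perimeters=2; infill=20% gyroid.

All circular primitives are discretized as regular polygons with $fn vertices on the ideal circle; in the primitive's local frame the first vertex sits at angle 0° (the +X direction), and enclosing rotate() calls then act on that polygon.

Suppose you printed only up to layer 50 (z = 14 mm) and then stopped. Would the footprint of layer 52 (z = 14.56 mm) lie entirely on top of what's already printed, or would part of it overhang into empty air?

Compare the two slices. At z = 14: the 19×13 cube contributes its full rectangle (area 247.00 mm²); the r=2 cylinder at (12.5, 7.5) gives a regular 6-gon of circumradius 2 (constant along its height) (area = (6/2)·2.000²·sin(360°/6) = 10.39 mm²); the cube at (-3.5, -1.5) (footprint 6.5×28.5) is included at this height (area 185.25 mm²); After the difference (first − rest): starting from the 19×13 cube (247.00 mm²), the r=2 cylinder at (12.5, 7.5) lies wholly inside it (removes its full 10.39 mm² and its 12.00 mm outline becomes a hole wall); the 6.5×28.5 cube at (-3.5, -1.5) partially overlaps it — only the 39.00 mm² overlap (of its 185.25 mm²) is removed, clipping the outline — area = 197.61 mm². At z = 14.56: the cube (footprint 19×13) is included at this height (area 247.00 mm²); the r=2 cylinder at (12.5, 7.5) gives a regular 6-gon of circumradius 2 (constant along its height) (area = (6/2)·2.000²·sin(360°/6) = 10.39 mm²); the cube at (-3.5, -1.5) (footprint 6.5×28.5) is included at this height (area 185.25 mm²); Subtracting the remaining from the first: starting from the 19×13 cube (247.00 mm²), the r=2 cylinder at (12.5, 7.5) lies wholly inside it (removes its full 10.39 mm² and its 12.00 mm outline becomes a hole wall); the 6.5×28.5 cube at (-3.5, -1.5) partially overlaps it — only the 39.00 mm² overlap (of its 185.25 mm²) is removed, clipping the outline — area = 197.61 mm². Checking containment: the cross-section at z = 14.56 is a subset of the cross-section at z = 14.

entirely on top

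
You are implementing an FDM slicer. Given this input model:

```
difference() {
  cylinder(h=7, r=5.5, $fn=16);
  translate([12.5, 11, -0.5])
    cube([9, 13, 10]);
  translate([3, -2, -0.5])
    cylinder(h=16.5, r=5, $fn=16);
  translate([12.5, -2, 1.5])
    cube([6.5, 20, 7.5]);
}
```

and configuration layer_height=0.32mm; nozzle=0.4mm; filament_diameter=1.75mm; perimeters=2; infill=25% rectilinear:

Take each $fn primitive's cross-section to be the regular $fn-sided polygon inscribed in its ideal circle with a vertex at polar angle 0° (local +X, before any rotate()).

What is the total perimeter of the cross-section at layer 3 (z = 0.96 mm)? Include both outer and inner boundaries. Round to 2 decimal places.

At z = 0.96 mm: the r=5.5 cylinder contributes a regular 16-gon of circumradius 5.5 (perimeter = 2·16·5.500·sin(180°/16) = 34.34 mm); the cube at (12.5, 11) (footprint 9×13) is included at this height (perimeter 44.00 mm); the r=5 cylinder at (3, -2) gives a regular 16-gon of circumradius 5 (constant along its height) (perimeter = 2·16·5.000·sin(180°/16) = 31.21 mm); the cube at (12.5, -2) does not reach this height (z outside [1.5, 9]); Subtracting the remaining from the first: starting from the r=5.5 cylinder, the 9×13 cube at (12.5, 11) misses the remaining region (no effect); the r=5 cylinder at (3, -2) partially overlaps it — only the 47.61 mm² overlap (of its 76.54 mm²) is removed, clipping the outline — boundary = 35.53 mm. Overall, the cross-section is a single solid region. Total boundary length (outer) = 35.53 mm.

35.53 mm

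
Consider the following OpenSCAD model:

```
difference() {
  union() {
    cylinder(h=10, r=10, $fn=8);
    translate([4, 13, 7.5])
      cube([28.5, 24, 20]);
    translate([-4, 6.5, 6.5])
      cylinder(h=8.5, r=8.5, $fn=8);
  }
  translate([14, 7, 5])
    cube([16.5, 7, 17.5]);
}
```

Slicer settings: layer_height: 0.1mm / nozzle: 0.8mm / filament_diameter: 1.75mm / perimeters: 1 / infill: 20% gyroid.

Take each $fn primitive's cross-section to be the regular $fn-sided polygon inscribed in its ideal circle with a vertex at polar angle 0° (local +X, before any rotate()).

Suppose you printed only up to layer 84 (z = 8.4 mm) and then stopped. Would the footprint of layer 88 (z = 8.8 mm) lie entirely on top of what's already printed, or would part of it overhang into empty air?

Compare the two slices. At z = 8.4: the cylinder: section is a regular 8-gon, circumradius r=10 (area = (8/2)·10.000²·sin(360°/8) = 282.84 mm²); the cube at (4, 13) is present — its section is the full 28.5×24 rectangle (area 684.00 mm²); the r=8.5 cylinder at (-4, 6.5) contributes a regular 8-gon of circumradius 8.5 (area = (8/2)·8.500²·sin(360°/8) = 204.35 mm²); Combining (union): the regions partially overlap — summed areas 1171.20 mm² minus the doubly-counted overlap 111.27 mm² gives 1059.92 mm² — area = 1059.92 mm²; the cube at (14, 7) (footprint 16.5×7) is included at this height (area 115.50 mm²); Subtracting the remaining from the first: starting from the result so far (1059.92 mm²), the 16.5×7 cube at (14, 7) partially overlaps it — only the 16.50 mm² overlap (of its 115.50 mm²) is removed, clipping the outline — area = 1043.42 mm². At z = 8.8: the r=10 cylinder contributes a regular 8-gon of circumradius 10 (area = (8/2)·10.000²·sin(360°/8) = 282.84 mm²); the cube at (4, 13) (footprint 28.5×24) is included at this height (area 684.00 mm²); the cylinder at (-4, 6.5): section is a regular 8-gon, circumradius r=8.5 (area = (8/2)·8.500²·sin(360°/8) = 204.35 mm²); Combining (union): the regions partially overlap — summed areas 1171.20 mm² minus the doubly-counted overlap 111.27 mm² gives 1059.92 mm² — area = 1059.92 mm²; the 16.5×7 cube at (14, 7) contributes its full rectangle (area 115.50 mm²); Taking the first minus the rest: starting from that combined region (1059.92 mm²), the 16.5×7 cube at (14, 7) partially overlaps it — only the 16.50 mm² overlap (of its 115.50 mm²) is removed, clipping the outline — area = 1043.42 mm². Checking containment: the cross-section at z = 8.8 is a subset of the cross-section at z = 8.4.

entirely on top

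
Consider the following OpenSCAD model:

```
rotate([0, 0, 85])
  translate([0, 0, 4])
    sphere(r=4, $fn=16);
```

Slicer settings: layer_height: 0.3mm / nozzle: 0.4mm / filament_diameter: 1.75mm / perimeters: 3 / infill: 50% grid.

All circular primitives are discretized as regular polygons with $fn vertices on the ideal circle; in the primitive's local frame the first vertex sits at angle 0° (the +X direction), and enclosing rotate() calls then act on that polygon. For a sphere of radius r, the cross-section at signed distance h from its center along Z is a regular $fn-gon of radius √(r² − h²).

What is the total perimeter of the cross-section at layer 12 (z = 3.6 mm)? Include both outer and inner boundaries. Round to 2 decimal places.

At z = 3.6 mm: the r=4 sphere slices to a regular 16-gon of circumradius 3.980 (√(r²−h²) with h=0.4 from center) (perimeter = 2·16·3.980·sin(180°/16) = 24.85 mm); (rotated 85° about Z; rotation is an isometry so areas/perimeters/island counts are preserved). Overall, the cross-section is a single solid region. Total boundary length (outer) = 24.85 mm.

24.85 mm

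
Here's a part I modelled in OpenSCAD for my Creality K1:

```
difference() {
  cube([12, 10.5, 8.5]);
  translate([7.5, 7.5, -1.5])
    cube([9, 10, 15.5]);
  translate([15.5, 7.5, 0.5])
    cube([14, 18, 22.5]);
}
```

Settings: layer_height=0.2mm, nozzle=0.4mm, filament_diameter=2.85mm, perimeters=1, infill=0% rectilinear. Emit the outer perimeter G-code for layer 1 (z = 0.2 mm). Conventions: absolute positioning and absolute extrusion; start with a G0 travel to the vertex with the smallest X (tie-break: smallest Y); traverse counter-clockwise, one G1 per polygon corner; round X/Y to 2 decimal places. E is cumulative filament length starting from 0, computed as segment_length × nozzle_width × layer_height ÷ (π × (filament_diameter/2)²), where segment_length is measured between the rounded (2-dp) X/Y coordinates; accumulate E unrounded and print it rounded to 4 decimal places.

At z = 0.2 mm: the cube is present — its section is the full 12×10.5 rectangle; the cube at (7.5, 7.5) is present — its section is the full 9×10 rectangle; the cube at (15.5, 7.5) is not intersected at this z (z outside [0.5, 23]); Subtracting the remaining from the first: starting from the 12×10.5 cube, the 9×10 cube at (7.5, 7.5) partially overlaps it — only the 13.50 mm² overlap (of its 90.00 mm²) is removed, clipping the outline — 1 connected region. The outline is a single polygon with 6 vertices. Extrusion per mm of travel: 0.4 × 0.2 / (π × 1.425²) = 0.012540. Accumulating E over each segment gives final E = 0.5643.

G0 X0.00 Y0.00 Z0.20
G1 X12.00 Y0.00 E0.1505
G1 X12.00 Y7.50 E0.2445
G1 X7.50 Y7.50 E0.3010
G1 X7.50 Y10.50 E0.3386
G1 X0.00 Y10.50 E0.4326
G1 X0.00 Y0.00 E0.5643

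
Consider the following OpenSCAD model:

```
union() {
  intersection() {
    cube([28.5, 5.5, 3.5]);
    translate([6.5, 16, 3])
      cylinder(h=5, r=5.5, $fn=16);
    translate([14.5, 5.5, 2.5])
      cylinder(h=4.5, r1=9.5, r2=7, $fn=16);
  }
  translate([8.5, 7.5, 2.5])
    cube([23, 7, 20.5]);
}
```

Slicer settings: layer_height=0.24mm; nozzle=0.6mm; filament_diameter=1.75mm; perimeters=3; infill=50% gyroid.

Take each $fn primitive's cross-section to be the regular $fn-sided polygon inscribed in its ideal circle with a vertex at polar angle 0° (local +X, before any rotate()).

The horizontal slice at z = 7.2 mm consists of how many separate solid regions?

At z = 7.2 mm: the cube is absent (z outside [0, 3.5]); the r=5.5 cylinder at (6.5, 16) gives a regular 16-gon of circumradius 5.5 (constant along its height); the cone at (14.5, 5.5) is absent (z outside [2.5, 7]); After intersecting: at least one operand is absent at this height, so nothing remains; the 23×7 cube at (8.5, 7.5) contributes its full rectangle; Merging all regions: only the 23×7 cube at (8.5, 7.5) is present, so the union is just that shape — 1 connected region. The result has 1 disconnected region.

1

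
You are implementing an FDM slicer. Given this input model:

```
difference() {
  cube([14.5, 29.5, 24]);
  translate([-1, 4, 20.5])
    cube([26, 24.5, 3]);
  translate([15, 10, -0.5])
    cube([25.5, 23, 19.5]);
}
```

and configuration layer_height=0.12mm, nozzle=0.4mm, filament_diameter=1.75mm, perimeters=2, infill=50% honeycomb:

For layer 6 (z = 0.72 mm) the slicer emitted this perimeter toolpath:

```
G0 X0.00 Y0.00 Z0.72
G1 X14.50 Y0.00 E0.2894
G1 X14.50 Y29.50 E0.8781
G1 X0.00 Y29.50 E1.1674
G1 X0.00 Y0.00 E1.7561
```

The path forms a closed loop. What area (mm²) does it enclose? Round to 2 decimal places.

Apply the shoelace formula to the sequence of (X, Y) vertices; enclosed area = 427.75 mm².

427.75 mm²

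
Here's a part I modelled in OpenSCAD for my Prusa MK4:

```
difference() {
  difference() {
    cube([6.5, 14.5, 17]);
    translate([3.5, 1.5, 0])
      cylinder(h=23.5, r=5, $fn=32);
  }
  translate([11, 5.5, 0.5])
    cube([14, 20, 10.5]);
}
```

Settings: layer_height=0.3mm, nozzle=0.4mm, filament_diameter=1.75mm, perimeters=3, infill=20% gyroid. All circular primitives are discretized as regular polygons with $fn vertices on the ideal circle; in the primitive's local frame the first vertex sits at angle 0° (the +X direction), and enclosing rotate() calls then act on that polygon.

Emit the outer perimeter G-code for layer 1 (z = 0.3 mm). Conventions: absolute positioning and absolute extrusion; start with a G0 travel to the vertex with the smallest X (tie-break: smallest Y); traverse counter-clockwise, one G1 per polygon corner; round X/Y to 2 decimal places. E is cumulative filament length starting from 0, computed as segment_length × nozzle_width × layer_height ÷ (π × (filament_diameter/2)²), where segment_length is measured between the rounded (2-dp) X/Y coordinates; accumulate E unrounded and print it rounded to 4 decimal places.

G0 X0.00 Y5.06 Z0.30
G1 X0.72 Y5.66 E0.0468
G1 X1.59 Y6.12 E0.0959
G1 X2.52 Y6.40 E0.1443
G1 X3.50 Y6.50 E0.1935
G1 X4.48 Y6.40 E0.2426
G1 X5.41 Y6.12 E0.2911
G1 X6.28 Y5.66 E0.3402
G1 X6.50 Y5.48 E0.3543
G1 X6.50 Y14.50 E0.8043
G1 X0.00 Y14.50 E1.1286
G1 X0.00 Y5.06 E1.5996

At z = 0.3 mm: the 6.5×14.5 cube contributes its full rectangle; the r=5 cylinder at (3.5, 1.5) contributes a regular 32-gon of circumradius 5; Taking the first minus the rest: starting from the 6.5×14.5 cube, the r=5 cylinder at (3.5, 1.5) partially overlaps it — only the 39.62 mm² overlap (of its 78.04 mm²) is removed, clipping the outline — 1 connected region; the cube at (11, 5.5) is absent (z outside [0.5, 11]); After the difference (first − rest): none of the subtracted shapes is present at this height, so that combined region is unchanged — 1 connected region. The outline is a single polygon with 11 vertices. Extrusion per mm of travel: 0.4 × 0.3 / (π × 0.875²) = 0.049890. Accumulating E over each segment gives final E = 1.5996.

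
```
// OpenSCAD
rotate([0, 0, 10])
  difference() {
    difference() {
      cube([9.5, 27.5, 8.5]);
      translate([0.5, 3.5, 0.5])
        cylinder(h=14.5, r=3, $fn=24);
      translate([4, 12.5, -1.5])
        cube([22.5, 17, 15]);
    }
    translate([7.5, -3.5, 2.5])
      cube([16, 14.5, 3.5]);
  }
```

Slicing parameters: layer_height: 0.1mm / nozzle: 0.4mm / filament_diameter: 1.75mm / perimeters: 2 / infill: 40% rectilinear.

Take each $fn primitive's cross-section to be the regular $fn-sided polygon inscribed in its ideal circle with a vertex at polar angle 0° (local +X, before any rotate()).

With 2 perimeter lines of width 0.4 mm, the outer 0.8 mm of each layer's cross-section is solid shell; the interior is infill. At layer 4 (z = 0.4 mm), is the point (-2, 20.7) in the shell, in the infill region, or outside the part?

At z = 0.4 mm: the 9.5×27.5 cube contributes its full rectangle; the cylinder at (0.5, 3.5) does not reach this height (z outside [0.5, 15]); the 22.5×17 cube at (4, 12.5) contributes its full rectangle; After the difference (first − rest): starting from the 9.5×27.5 cube, the 22.5×17 cube at (4, 12.5) partially overlaps it — only the 82.50 mm² overlap (of its 382.50 mm²) is removed, clipping the outline — 1 connected region; the cube at (7.5, -3.5) is absent (z outside [2.5, 6]); Taking the first minus the rest: none of the subtracted shapes is present at this height, so that combined region is unchanged — 1 connected region; (whole slice rotated 10° about Z — lengths, areas and connectivity unchanged). Overall, the cross-section is a single solid region. Undo the 10° rotation: the query point maps to (1.625, 20.733) in the un-rotated model frame. The nearest boundary edge runs (0.00, 0.00)→(0.00, 27.50); distance from the point to it = 1.62 mm. The point is inside the cross-section and 1.62 mm from the nearest boundary — more than the 0.8 mm shell width (2 × 0.4), so it's in the infill interior.

infill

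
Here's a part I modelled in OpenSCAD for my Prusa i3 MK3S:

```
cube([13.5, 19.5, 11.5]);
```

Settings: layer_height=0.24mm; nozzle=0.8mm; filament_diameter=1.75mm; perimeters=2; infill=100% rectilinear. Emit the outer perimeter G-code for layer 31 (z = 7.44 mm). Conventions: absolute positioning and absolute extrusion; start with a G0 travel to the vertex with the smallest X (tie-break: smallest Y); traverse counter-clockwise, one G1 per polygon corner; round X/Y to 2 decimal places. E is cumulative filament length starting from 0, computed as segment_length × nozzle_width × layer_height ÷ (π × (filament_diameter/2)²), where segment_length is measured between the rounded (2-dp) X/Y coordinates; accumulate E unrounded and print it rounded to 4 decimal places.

At z = 7.44 mm: the 13.5×19.5 cube contributes its full rectangle. The outline is a single polygon with 4 vertices. Extrusion per mm of travel: 0.8 × 0.24 / (π × 0.875²) = 0.079824. Accumulating E over each segment gives final E = 5.2684.

G0 X0.00 Y0.00 Z7.44
G1 X13.50 Y0.00 E1.0776
G1 X13.50 Y19.50 E2.6342
G1 X0.00 Y19.50 E3.7118
G1 X0.00 Y0.00 E5.2684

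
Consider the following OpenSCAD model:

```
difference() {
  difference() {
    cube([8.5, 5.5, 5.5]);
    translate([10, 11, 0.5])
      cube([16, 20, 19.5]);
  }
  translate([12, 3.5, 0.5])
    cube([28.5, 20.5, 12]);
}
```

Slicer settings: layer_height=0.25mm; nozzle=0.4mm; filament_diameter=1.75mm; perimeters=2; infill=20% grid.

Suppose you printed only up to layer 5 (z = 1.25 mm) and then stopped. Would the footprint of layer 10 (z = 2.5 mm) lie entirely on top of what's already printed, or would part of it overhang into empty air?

entirely on top

Compare the two slices. At z = 1.25: the 8.5×5.5 cube contributes its full rectangle (area 46.75 mm²); the 16×20 cube at (10, 11) contributes its full rectangle (area 320.00 mm²); Subtracting the remaining from the first: starting from the 8.5×5.5 cube (46.75 mm²), the 16×20 cube at (10, 11) misses the remaining region (no effect) — area = 46.75 mm²; the cube at (12, 3.5) is present — its section is the full 28.5×20.5 rectangle (area 584.25 mm²); Taking the first minus the rest: starting from that combined region (46.75 mm²), the 28.5×20.5 cube at (12, 3.5) misses the remaining region (no effect) — area = 46.75 mm². At z = 2.5: the cube is present — its section is the full 8.5×5.5 rectangle (area 46.75 mm²); the 16×20 cube at (10, 11) contributes its full rectangle (area 320.00 mm²); Taking the first minus the rest: starting from the 8.5×5.5 cube (46.75 mm²), the 16×20 cube at (10, 11) misses the remaining region (no effect) — area = 46.75 mm²; the 28.5×20.5 cube at (12, 3.5) contributes its full rectangle (area 584.25 mm²); Taking the first minus the rest: starting from that combined region (46.75 mm²), the 28.5×20.5 cube at (12, 3.5) misses the remaining region (no effect) — area = 46.75 mm². Checking containment: the cross-section at z = 2.5 is a subset of the cross-section at z = 1.25.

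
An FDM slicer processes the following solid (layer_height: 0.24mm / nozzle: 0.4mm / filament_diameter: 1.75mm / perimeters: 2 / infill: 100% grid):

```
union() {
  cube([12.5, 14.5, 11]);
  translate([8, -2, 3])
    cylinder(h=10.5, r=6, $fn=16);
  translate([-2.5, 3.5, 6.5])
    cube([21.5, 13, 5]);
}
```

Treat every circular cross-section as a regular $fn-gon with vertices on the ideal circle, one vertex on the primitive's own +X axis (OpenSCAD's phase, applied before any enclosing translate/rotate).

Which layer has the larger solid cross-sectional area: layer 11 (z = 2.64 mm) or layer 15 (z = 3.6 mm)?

Layer 11 (z = 2.64): the 12.5×14.5 cube contributes its full rectangle (area 181.25 mm²); the cylinder at (8, -2) is absent (z outside [3, 13.5]); the cube at (-2.5, 3.5) is not intersected at this z (z outside [6.5, 11.5]); Merging all regions: only the 12.5×14.5 cube is present, so the union is just that shape — area = 181.25 mm². So its area = 181.25 mm². Layer 15 (z = 3.6): the 12.5×14.5 cube contributes its full rectangle (area 181.25 mm²); the r=6 cylinder at (8, -2) gives a regular 16-gon of circumradius 6 (constant along its height) (area = (16/2)·6.000²·sin(360°/16) = 110.21 mm²); the cube at (-2.5, 3.5) is absent (z outside [6.5, 11.5]); Combining (union): the regions partially overlap — summed areas 291.46 mm² minus the doubly-counted overlap 30.77 mm² gives 260.69 mm² — area = 260.69 mm². So its area = 260.69 mm². Layer 15 is larger (260.69 vs 181.25 mm²).

layer 15 (z = 3.6 mm)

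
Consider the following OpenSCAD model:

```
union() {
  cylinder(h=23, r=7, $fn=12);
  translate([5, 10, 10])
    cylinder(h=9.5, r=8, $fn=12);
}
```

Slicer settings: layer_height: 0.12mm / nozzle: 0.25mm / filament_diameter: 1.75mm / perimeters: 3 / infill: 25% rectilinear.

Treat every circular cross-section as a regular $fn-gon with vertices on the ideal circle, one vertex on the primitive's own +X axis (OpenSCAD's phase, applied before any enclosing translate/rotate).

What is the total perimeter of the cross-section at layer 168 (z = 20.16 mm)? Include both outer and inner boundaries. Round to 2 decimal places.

At z = 20.16 mm: the r=7 cylinder contributes a regular 12-gon of circumradius 7 (perimeter = 2·12·7.000·sin(180°/12) = 43.48 mm); the cylinder at (5, 10) is absent (z outside [10, 19.5]); Merging all regions: only the r=7 cylinder is present, so the union is just that shape — boundary = 43.48 mm. Overall, the cross-section is a single solid region. Total boundary length (outer) = 43.48 mm.

43.48 mm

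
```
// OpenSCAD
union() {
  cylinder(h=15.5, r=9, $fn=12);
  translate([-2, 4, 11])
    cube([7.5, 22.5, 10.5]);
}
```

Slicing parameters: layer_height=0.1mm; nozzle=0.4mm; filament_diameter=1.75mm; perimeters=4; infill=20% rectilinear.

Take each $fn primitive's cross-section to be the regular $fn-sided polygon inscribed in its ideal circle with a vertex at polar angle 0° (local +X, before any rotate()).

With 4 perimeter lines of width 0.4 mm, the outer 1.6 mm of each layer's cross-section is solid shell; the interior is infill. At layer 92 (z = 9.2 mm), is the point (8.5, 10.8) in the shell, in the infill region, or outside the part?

At z = 9.2 mm: the r=9 cylinder contributes a regular 12-gon of circumradius 9; the cube at (-2, 4) is absent (z outside [11, 21.5]); Merging all regions: only the r=9 cylinder is present, so the union is just that shape — 1 connected region. Overall, the cross-section is a single solid region. The nearest boundary edge runs (7.79, 4.50)→(4.50, 7.79); distance from the point to it = 4.95 mm. The point is not inside any of the regions above, so it lies outside the cross-section (4.95 mm from the nearest boundary).

outside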